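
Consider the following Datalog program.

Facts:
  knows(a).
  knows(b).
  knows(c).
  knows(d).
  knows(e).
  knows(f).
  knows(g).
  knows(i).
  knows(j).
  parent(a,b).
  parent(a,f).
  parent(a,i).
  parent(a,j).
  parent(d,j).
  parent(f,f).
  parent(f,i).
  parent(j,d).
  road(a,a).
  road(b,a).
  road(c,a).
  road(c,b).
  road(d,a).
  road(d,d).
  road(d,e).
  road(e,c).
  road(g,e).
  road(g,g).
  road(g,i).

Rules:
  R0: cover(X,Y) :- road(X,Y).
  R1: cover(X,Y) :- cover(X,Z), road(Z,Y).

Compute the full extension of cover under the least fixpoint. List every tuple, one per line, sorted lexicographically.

cover(a,a)
cover(b,a)
cover(c,a)
cover(c,b)
cover(d,a)
cover(d,b)
cover(d,c)
cover(d,d)
cover(d,e)
cover(e,a)
cover(e,b)
cover(e,c)
cover(g,a)
cover(g,b)
cover(g,c)
cover(g,e)
cover(g,g)
cover(g,i)

round 1: derive cover(a,a) via R0 from road(a,a)
round 1: derive cover(b,a) via R0 from road(b,a)
round 1: derive cover(c,a) via R0 from road(c,a)
round 1: derive cover(c,b) via R0 from road(c,b)
round 1: derive cover(d,a) via R0 from road(d,a)
round 1: derive cover(d,d) via R0 from road(d,d)
round 1: derive cover(d,e) via R0 from road(d,e)
round 1: derive cover(e,c) via R0 from road(e,c)
round 1: derive cover(g,e) via R0 from road(g,e)
round 1: derive cover(g,g) via R0 from road(g,g)
round 1: derive cover(g,i) via R0 from road(g,i)
round 2: derive cover(d,c) via R1 from cover(d,e), road(e,c)
round 2: derive cover(e,a) via R1 from cover(e,c), road(c,a)
round 2: derive cover(e,b) via R1 from cover(e,c), road(c,b)
round 2: derive cover(g,c) via R1 from cover(g,e), road(e,c)
round 3: derive cover(d,b) via R1 from cover(d,c), road(c,b)
round 3: derive cover(g,a) via R1 from cover(g,c), road(c,a)
round 3: derive cover(g,b) via R1 from cover(g,c), road(c,b)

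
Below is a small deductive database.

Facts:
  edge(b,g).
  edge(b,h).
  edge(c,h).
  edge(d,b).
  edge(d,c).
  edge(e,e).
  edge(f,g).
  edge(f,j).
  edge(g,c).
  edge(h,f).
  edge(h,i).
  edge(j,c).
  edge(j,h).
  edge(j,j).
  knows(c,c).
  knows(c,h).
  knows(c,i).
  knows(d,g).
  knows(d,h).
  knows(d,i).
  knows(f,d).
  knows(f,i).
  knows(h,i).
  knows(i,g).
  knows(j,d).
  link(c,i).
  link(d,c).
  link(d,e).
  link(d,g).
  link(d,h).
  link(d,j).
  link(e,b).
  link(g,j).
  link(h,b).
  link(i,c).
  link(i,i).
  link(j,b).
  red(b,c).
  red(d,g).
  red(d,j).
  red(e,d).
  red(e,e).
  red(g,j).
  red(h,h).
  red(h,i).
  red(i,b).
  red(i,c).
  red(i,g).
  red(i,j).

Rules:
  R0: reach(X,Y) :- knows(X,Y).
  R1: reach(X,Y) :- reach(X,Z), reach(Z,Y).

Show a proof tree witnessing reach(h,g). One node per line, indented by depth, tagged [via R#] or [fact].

round 1: derive reach(c,c) via R0 from knows(c,c)
round 1: derive reach(c,h) via R0 from knows(c,h)
round 1: derive reach(c,i) via R0 from knows(c,i)
round 1: derive reach(d,g) via R0 from knows(d,g)
round 1: derive reach(d,h) via R0 from knows(d,h)
round 1: derive reach(d,i) via R0 from knows(d,i)
round 1: derive reach(f,d) via R0 from knows(f,d)
round 1: derive reach(f,i) via R0 from knows(f,i)
round 1: derive reach(h,i) via R0 from knows(h,i)
round 1: derive reach(i,g) via R0 from knows(i,g)
round 1: derive reach(j,d) via R0 from knows(j,d)
round 2: derive reach(c,g) via R1 from reach(c,i), reach(i,g)
round 2: derive reach(f,g) via R1 from reach(f,d), reach(d,g)
round 2: derive reach(f,h) via R1 from reach(f,d), reach(d,h)
round 2: derive reach(h,g) via R1 from reach(h,i), reach(i,g)
round 2: derive reach(j,g) via R1 from reach(j,d), reach(d,g)
round 2: derive reach(j,h) via R1 from reach(j,d), reach(d,h)
round 2: derive reach(j,i) via R1 from reach(j,d), reach(d,i)

reach(h,g)  [via R1]
  reach(h,i)  [via R0]
    knows(h,i)  [fact]
  reach(i,g)  [via R0]
    knows(i,g)  [fact]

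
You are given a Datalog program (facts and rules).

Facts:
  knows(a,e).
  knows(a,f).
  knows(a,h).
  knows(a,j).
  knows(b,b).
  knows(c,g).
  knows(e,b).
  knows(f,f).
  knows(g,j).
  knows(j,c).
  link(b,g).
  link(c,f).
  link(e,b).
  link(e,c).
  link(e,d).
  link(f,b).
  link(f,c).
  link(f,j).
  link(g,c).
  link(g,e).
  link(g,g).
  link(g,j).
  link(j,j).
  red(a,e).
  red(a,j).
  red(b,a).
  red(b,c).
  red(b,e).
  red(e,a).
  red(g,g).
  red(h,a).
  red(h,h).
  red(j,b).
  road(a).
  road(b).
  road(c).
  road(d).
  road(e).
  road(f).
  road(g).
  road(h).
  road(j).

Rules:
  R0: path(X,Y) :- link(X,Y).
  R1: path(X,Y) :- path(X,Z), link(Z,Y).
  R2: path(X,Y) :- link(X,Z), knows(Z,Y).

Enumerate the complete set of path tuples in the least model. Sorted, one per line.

path(b,b)
path(b,c)
path(b,d)
path(b,e)
path(b,f)
path(b,g)
path(b,j)
path(c,b)
path(c,c)
path(c,d)
path(c,e)
path(c,f)
path(c,g)
path(c,j)
path(e,b)
path(e,c)
path(e,d)
path(e,e)
path(e,f)
path(e,g)
path(e,j)
path(f,b)
path(f,c)
path(f,d)
path(f,e)
path(f,f)
path(f,g)
path(f,j)
path(g,b)
path(g,c)
path(g,d)
path(g,e)
path(g,f)
path(g,g)
path(g,j)
path(j,b)
path(j,c)
path(j,d)
path(j,e)
path(j,f)
path(j,g)
path(j,j)

round 1: derive path(b,g) via R0 from link(b,g)
round 1: derive path(c,f) via R0 from link(c,f)
round 1: derive path(e,b) via R0 from link(e,b)
round 1: derive path(e,c) via R0 from link(e,c)
round 1: derive path(e,d) via R0 from link(e,d)
round 1: derive path(f,b) via R0 from link(f,b)
round 1: derive path(f,c) via R0 from link(f,c)
round 1: derive path(f,j) via R0 from link(f,j)
round 1: derive path(g,c) via R0 from link(g,c)
round 1: derive path(g,e) via R0 from link(g,e)
round 1: derive path(g,g) via R0 from link(g,g)
round 1: derive path(g,j) via R0 from link(g,j)
round 1: derive path(j,j) via R0 from link(j,j)
round 1: derive path(b,j) via R2 from link(b,g), knows(g,j)
round 1: derive path(e,g) via R2 from link(e,c), knows(c,g)
round 1: derive path(f,g) via R2 from link(f,c), knows(c,g)
round 1: derive path(g,b) via R2 from link(g,e), knows(e,b)
round 1: derive path(j,c) via R2 from link(j,j), knows(j,c)
round 2: derive path(b,c) via R1 from path(b,g), link(g,c)
round 2: derive path(b,e) via R1 from path(b,g), link(g,e)
round 2: derive path(c,b) via R1 from path(c,f), link(f,b)
round 2: derive path(c,c) via R1 from path(c,f), link(f,c)
round 2: derive path(c,j) via R1 from path(c,f), link(f,j)
round 2: derive path(e,e) via R1 from path(e,g), link(g,e)
round 2: derive path(e,f) via R1 from path(e,c), link(c,f)
round 2: derive path(e,j) via R1 from path(e,g), link(g,j)
round 2: derive path(f,e) via R1 from path(f,g), link(g,e)
round 2: derive path(f,f) via R1 from path(f,c), link(c,f)
round 2: derive path(g,d) via R1 from path(g,e), link(e,d)
round 2: derive path(g,f) via R1 from path(g,c), link(c,f)
round 2: derive path(j,f) via R1 from path(j,c), link(c,f)
round 3: derive path(b,b) via R1 from path(b,e), link(e,b)
round 3: derive path(b,d) via R1 from path(b,e), link(e,d)
round 3: derive path(b,f) via R1 from path(b,c), link(c,f)
round 3: derive path(c,g) via R1 from path(c,b), link(b,g)
round 3: derive path(f,d) via R1 from path(f,e), link(e,d)
round 3: derive path(j,b) via R1 from path(j,f), link(f,b)
round 4: derive path(c,e) via R1 from path(c,g), link(g,e)
round 4: derive path(j,g) via R1 from path(j,b), link(b,g)
round 5: derive path(c,d) via R1 from path(c,e), link(e,d)
round 5: derive path(j,e) via R1 from path(j,g), link(g,e)
round 6: derive path(j,d) via R1 from path(j,e), link(e,d)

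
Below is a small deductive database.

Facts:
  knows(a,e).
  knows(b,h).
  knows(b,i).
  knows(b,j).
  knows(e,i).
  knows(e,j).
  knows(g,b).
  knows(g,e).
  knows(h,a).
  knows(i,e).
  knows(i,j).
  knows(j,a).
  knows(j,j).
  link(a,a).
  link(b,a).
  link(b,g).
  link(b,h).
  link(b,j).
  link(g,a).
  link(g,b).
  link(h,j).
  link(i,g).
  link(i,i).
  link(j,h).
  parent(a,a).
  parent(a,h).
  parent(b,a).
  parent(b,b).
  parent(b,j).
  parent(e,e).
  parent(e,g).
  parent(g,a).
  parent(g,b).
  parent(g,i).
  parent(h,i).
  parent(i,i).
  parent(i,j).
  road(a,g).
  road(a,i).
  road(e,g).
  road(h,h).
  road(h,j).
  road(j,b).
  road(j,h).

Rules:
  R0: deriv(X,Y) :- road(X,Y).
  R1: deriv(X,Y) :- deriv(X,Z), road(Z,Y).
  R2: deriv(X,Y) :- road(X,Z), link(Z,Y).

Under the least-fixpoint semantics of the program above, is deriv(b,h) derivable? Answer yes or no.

round 1: derive deriv(a,g) via R0 from road(a,g)
round 1: derive deriv(a,i) via R0 from road(a,i)
round 1: derive deriv(e,g) via R0 from road(e,g)
round 1: derive deriv(h,h) via R0 from road(h,h)
round 1: derive deriv(h,j) via R0 from road(h,j)
round 1: derive deriv(j,b) via R0 from road(j,b)
round 1: derive deriv(j,h) via R0 from road(j,h)
round 1: derive deriv(a,a) via R2 from road(a,g), link(g,a)
round 1: derive deriv(a,b) via R2 from road(a,g), link(g,b)
round 1: derive deriv(e,a) via R2 from road(e,g), link(g,a)
round 1: derive deriv(e,b) via R2 from road(e,g), link(g,b)
round 1: derive deriv(j,a) via R2 from road(j,b), link(b,a)
round 1: derive deriv(j,g) via R2 from road(j,b), link(b,g)
round 1: derive deriv(j,j) via R2 from road(j,b), link(b,j)
round 2: derive deriv(e,i) via R1 from deriv(e,a), road(a,i)
round 2: derive deriv(h,b) via R1 from deriv(h,j), road(j,b)
round 2: derive deriv(j,i) via R1 from deriv(j,a), road(a,i)

no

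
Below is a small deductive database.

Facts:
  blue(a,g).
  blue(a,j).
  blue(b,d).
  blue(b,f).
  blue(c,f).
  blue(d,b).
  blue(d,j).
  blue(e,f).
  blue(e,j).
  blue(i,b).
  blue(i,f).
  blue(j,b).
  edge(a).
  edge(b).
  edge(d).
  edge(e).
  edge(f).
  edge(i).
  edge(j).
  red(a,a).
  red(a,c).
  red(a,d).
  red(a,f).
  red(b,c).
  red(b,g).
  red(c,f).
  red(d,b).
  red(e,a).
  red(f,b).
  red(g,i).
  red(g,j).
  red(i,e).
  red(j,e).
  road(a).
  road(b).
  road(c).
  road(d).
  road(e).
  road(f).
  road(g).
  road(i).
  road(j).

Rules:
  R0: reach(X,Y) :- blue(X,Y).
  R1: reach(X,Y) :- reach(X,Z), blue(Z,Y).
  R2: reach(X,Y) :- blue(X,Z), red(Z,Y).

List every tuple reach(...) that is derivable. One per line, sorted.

round 1: derive reach(a,g) via R0 from blue(a,g)
round 1: derive reach(a,j) via R0 from blue(a,j)
round 1: derive reach(b,d) via R0 from blue(b,d)
round 1: derive reach(b,f) via R0 from blue(b,f)
round 1: derive reach(c,f) via R0 from blue(c,f)
round 1: derive reach(d,b) via R0 from blue(d,b)
round 1: derive reach(d,j) via R0 from blue(d,j)
round 1: derive reach(e,f) via R0 from blue(e,f)
round 1: derive reach(e,j) via R0 from blue(e,j)
round 1: derive reach(i,b) via R0 from blue(i,b)
round 1: derive reach(i,f) via R0 from blue(i,f)
round 1: derive reach(j,b) via R0 from blue(j,b)
round 1: derive reach(a,e) via R2 from blue(a,j), red(j,e)
round 1: derive reach(a,i) via R2 from blue(a,g), red(g,i)
round 1: derive reach(b,b) via R2 from blue(b,d), red(d,b)
round 1: derive reach(c,b) via R2 from blue(c,f), red(f,b)
round 1: derive reach(d,c) via R2 from blue(d,b), red(b,c)
round 1: derive reach(d,e) via R2 from blue(d,j), red(j,e)
round 1: derive reach(d,g) via R2 from blue(d,b), red(b,g)
round 1: derive reach(e,b) via R2 from blue(e,f), red(f,b)
round 1: derive reach(e,e) via R2 from blue(e,j), red(j,e)
round 1: derive reach(i,c) via R2 from blue(i,b), red(b,c)
round 1: derive reach(i,g) via R2 from blue(i,b), red(b,g)
round 1: derive reach(j,c) via R2 from blue(j,b), red(b,c)
round 1: derive reach(j,g) via R2 from blue(j,b), red(b,g)
round 2: derive reach(a,b) via R1 from reach(a,i), blue(i,b)
round 2: derive reach(a,f) via R1 from reach(a,e), blue(e,f)
round 2: derive reach(b,j) via R1 from reach(b,d), blue(d,j)
round 2: derive reach(c,d) via R1 from reach(c,b), blue(b,d)
round 2: derive reach(d,d) via R1 from reach(d,b), blue(b,d)
round 2: derive reach(d,f) via R1 from reach(d,b), blue(b,f)
round 2: derive reach(e,d) via R1 from reach(e,b), blue(b,d)
round 2: derive reach(i,d) via R1 from reach(i,b), blue(b,d)
round 2: derive reach(j,d) via R1 from reach(j,b), blue(b,d)
round 2: derive reach(j,f) via R1 from reach(j,b), blue(b,f)
round 3: derive reach(a,d) via R1 from reach(a,b), blue(b,d)
round 3: derive reach(c,j) via R1 from reach(c,d), blue(d,j)
round 3: derive reach(i,j) via R1 from reach(i,d), blue(d,j)
round 3: derive reach(j,j) via R1 from reach(j,d), blue(d,j)

reach(a,b)
reach(a,d)
reach(a,e)
reach(a,f)
reach(a,g)
reach(a,i)
reach(a,j)
reach(b,b)
reach(b,d)
reach(b,f)
reach(b,j)
reach(c,b)
reach(c,d)
reach(c,f)
reach(c,j)
reach(d,b)
reach(d,c)
reach(d,d)
reach(d,e)
reach(d,f)
reach(d,g)
reach(d,j)
reach(e,b)
reach(e,d)
reach(e,e)
reach(e,f)
reach(e,j)
reach(i,b)
reach(i,c)
reach(i,d)
reach(i,f)
reach(i,g)
reach(i,j)
reach(j,b)
reach(j,c)
reach(j,d)
reach(j,f)
reach(j,g)
reach(j,j)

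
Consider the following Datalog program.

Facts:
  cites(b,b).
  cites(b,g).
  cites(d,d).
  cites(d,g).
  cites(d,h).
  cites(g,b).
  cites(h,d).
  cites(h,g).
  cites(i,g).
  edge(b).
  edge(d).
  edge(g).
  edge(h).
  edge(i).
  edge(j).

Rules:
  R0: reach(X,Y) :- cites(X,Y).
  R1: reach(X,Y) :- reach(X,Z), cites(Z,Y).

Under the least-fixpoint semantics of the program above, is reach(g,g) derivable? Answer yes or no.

yes

round 1: derive reach(b,b) via R0 from cites(b,b)
round 1: derive reach(b,g) via R0 from cites(b,g)
round 1: derive reach(d,d) via R0 from cites(d,d)
round 1: derive reach(d,g) via R0 from cites(d,g)
round 1: derive reach(d,h) via R0 from cites(d,h)
round 1: derive reach(g,b) via R0 from cites(g,b)
round 1: derive reach(h,d) via R0 from cites(h,d)
round 1: derive reach(h,g) via R0 from cites(h,g)
round 1: derive reach(i,g) via R0 from cites(i,g)
round 2: derive reach(d,b) via R1 from reach(d,g), cites(g,b)
round 2: derive reach(g,g) via R1 from reach(g,b), cites(b,g)
round 2: derive reach(h,b) via R1 from reach(h,g), cites(g,b)
round 2: derive reach(h,h) via R1 from reach(h,d), cites(d,h)
round 2: derive reach(i,b) via R1 from reach(i,g), cites(g,b)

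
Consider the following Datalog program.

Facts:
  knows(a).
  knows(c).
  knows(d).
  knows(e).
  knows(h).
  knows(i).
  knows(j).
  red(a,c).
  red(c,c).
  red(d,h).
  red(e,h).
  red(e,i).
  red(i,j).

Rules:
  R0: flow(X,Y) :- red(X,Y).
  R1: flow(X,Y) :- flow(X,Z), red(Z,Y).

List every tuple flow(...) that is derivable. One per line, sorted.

round 1: derive flow(a,c) via R0 from red(a,c)
round 1: derive flow(c,c) via R0 from red(c,c)
round 1: derive flow(d,h) via R0 from red(d,h)
round 1: derive flow(e,h) via R0 from red(e,h)
round 1: derive flow(e,i) via R0 from red(e,i)
round 1: derive flow(i,j) via R0 from red(i,j)
round 2: derive flow(e,j) via R1 from flow(e,i), red(i,j)

flow(a,c)
flow(c,c)
flow(d,h)
flow(e,h)
flow(e,i)
flow(e,j)
flow(i,j)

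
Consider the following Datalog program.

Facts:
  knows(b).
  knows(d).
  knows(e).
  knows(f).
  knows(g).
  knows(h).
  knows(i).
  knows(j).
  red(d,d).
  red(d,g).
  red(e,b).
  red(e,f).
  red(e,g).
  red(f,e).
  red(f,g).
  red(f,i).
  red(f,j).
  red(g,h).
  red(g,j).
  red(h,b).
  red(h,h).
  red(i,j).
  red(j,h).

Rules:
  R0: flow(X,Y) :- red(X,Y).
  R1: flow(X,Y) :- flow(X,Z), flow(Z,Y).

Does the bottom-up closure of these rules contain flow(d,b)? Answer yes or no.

round 1: derive flow(d,d) via R0 from red(d,d)
round 1: derive flow(d,g) via R0 from red(d,g)
round 1: derive flow(e,b) via R0 from red(e,b)
round 1: derive flow(e,f) via R0 from red(e,f)
round 1: derive flow(e,g) via R0 from red(e,g)
round 1: derive flow(f,e) via R0 from red(f,e)
round 1: derive flow(f,g) via R0 from red(f,g)
round 1: derive flow(f,i) via R0 from red(f,i)
round 1: derive flow(f,j) via R0 from red(f,j)
round 1: derive flow(g,h) via R0 from red(g,h)
round 1: derive flow(g,j) via R0 from red(g,j)
round 1: derive flow(h,b) via R0 from red(h,b)
round 1: derive flow(h,h) via R0 from red(h,h)
round 1: derive flow(i,j) via R0 from red(i,j)
round 1: derive flow(j,h) via R0 from red(j,h)
round 2: derive flow(d,h) via R1 from flow(d,g), flow(g,h)
round 2: derive flow(d,j) via R1 from flow(d,g), flow(g,j)
round 2: derive flow(e,e) via R1 from flow(e,f), flow(f,e)
round 2: derive flow(e,h) via R1 from flow(e,g), flow(g,h)
round 2: derive flow(e,i) via R1 from flow(e,f), flow(f,i)
round 2: derive flow(e,j) via R1 from flow(e,f), flow(f,j)
round 2: derive flow(f,b) via R1 from flow(f,e), flow(e,b)
round 2: derive flow(f,f) via R1 from flow(f,e), flow(e,f)
round 2: derive flow(f,h) via R1 from flow(f,g), flow(g,h)
round 2: derive flow(g,b) via R1 from flow(g,h), flow(h,b)
round 2: derive flow(i,h) via R1 from flow(i,j), flow(j,h)
round 2: derive flow(j,b) via R1 from flow(j,h), flow(h,b)
round 3: derive flow(d,b) via R1 from flow(d,g), flow(g,b)
round 3: derive flow(i,b) via R1 from flow(i,h), flow(h,b)

yes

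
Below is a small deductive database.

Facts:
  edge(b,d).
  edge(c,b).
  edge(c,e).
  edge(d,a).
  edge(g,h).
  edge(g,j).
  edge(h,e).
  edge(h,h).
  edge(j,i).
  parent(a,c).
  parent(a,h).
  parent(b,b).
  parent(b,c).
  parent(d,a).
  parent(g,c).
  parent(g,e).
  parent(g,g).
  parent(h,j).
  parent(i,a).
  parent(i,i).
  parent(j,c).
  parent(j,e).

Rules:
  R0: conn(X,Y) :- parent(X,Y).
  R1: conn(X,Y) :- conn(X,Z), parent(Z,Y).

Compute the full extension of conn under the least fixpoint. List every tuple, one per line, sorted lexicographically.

round 1: derive conn(a,c) via R0 from parent(a,c)
round 1: derive conn(a,h) via R0 from parent(a,h)
round 1: derive conn(b,b) via R0 from parent(b,b)
round 1: derive conn(b,c) via R0 from parent(b,c)
round 1: derive conn(d,a) via R0 from parent(d,a)
round 1: derive conn(g,c) via R0 from parent(g,c)
round 1: derive conn(g,e) via R0 from parent(g,e)
round 1: derive conn(g,g) via R0 from parent(g,g)
round 1: derive conn(h,j) via R0 from parent(h,j)
round 1: derive conn(i,a) via R0 from parent(i,a)
round 1: derive conn(i,i) via R0 from parent(i,i)
round 1: derive conn(j,c) via R0 from parent(j,c)
round 1: derive conn(j,e) via R0 from parent(j,e)
round 2: derive conn(a,j) via R1 from conn(a,h), parent(h,j)
round 2: derive conn(d,c) via R1 from conn(d,a), parent(a,c)
round 2: derive conn(d,h) via R1 from conn(d,a), parent(a,h)
round 2: derive conn(h,c) via R1 from conn(h,j), parent(j,c)
round 2: derive conn(h,e) via R1 from conn(h,j), parent(j,e)
round 2: derive conn(i,c) via R1 from conn(i,a), parent(a,c)
round 2: derive conn(i,h) via R1 from conn(i,a), parent(a,h)
round 3: derive conn(a,e) via R1 from conn(a,j), parent(j,e)
round 3: derive conn(d,j) via R1 from conn(d,h), parent(h,j)
round 3: derive conn(i,j) via R1 from conn(i,h), parent(h,j)
round 4: derive conn(d,e) via R1 from conn(d,j), parent(j,e)
round 4: derive conn(i,e) via R1 from conn(i,j), parent(j,e)

conn(a,c)
conn(a,e)
conn(a,h)
conn(a,j)
conn(b,b)
conn(b,c)
conn(d,a)
conn(d,c)
conn(d,e)
conn(d,h)
conn(d,j)
conn(g,c)
conn(g,e)
conn(g,g)
conn(h,c)
conn(h,e)
conn(h,j)
conn(i,a)
conn(i,c)
conn(i,e)
conn(i,h)
conn(i,i)
conn(i,j)
conn(j,c)
conn(j,e)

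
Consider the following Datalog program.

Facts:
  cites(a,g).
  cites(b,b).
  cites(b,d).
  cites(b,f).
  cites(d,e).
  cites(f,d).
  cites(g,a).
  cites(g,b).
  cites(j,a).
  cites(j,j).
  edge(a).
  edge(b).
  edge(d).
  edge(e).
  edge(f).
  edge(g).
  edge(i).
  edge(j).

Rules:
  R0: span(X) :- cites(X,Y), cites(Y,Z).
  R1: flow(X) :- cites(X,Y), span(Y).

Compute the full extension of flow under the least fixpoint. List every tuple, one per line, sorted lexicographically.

round 1: derive span(a) via R0 from cites(a,g), cites(g,a)
round 1: derive span(b) via R0 from cites(b,b), cites(b,b)
round 1: derive span(f) via R0 from cites(f,d), cites(d,e)
round 1: derive span(g) via R0 from cites(g,a), cites(a,g)
round 1: derive span(j) via R0 from cites(j,a), cites(a,g)
round 2: derive flow(a) via R1 from cites(a,g), span(g)
round 2: derive flow(b) via R1 from cites(b,b), span(b)
round 2: derive flow(g) via R1 from cites(g,a), span(a)
round 2: derive flow(j) via R1 from cites(j,a), span(a)

flow(a)
flow(b)
flow(g)
flow(j)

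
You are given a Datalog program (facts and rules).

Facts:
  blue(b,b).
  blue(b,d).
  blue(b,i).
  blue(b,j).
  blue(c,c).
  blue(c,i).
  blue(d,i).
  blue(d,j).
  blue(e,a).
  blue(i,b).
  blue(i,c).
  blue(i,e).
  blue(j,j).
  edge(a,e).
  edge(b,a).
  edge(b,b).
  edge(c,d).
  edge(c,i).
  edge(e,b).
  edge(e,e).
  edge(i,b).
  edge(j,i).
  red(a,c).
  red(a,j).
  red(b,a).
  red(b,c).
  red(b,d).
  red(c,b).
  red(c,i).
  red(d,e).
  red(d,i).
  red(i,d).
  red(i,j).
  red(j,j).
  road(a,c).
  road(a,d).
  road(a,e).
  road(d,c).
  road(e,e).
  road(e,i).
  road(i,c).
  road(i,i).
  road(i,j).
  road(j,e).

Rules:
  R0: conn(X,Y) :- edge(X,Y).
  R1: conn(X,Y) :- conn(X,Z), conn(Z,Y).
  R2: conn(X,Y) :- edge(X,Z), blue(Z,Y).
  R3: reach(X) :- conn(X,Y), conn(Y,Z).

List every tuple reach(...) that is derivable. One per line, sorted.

reach(a)
reach(b)
reach(c)
reach(e)
reach(i)
reach(j)

round 1: derive conn(a,e) via R0 from edge(a,e)
round 1: derive conn(b,a) via R0 from edge(b,a)
round 1: derive conn(b,b) via R0 from edge(b,b)
round 1: derive conn(c,d) via R0 from edge(c,d)
round 1: derive conn(c,i) via R0 from edge(c,i)
round 1: derive conn(e,b) via R0 from edge(e,b)
round 1: derive conn(e,e) via R0 from edge(e,e)
round 1: derive conn(i,b) via R0 from edge(i,b)
round 1: derive conn(j,i) via R0 from edge(j,i)
round 1: derive conn(a,a) via R2 from edge(a,e), blue(e,a)
round 1: derive conn(b,d) via R2 from edge(b,b), blue(b,d)
round 1: derive conn(b,i) via R2 from edge(b,b), blue(b,i)
round 1: derive conn(b,j) via R2 from edge(b,b), blue(b,j)
round 1: derive conn(c,b) via R2 from edge(c,i), blue(i,b)
round 1: derive conn(c,c) via R2 from edge(c,i), blue(i,c)
round 1: derive conn(c,e) via R2 from edge(c,i), blue(i,e)
round 1: derive conn(c,j) via R2 from edge(c,d), blue(d,j)
round 1: derive conn(e,a) via R2 from edge(e,e), blue(e,a)
round 1: derive conn(e,d) via R2 from edge(e,b), blue(b,d)
round 1: derive conn(e,i) via R2 from edge(e,b), blue(b,i)
round 1: derive conn(e,j) via R2 from edge(e,b), blue(b,j)
round 1: derive conn(i,d) via R2 from edge(i,b), blue(b,d)
round 1: derive conn(i,i) via R2 from edge(i,b), blue(b,i)
round 1: derive conn(i,j) via R2 from edge(i,b), blue(b,j)
round 1: derive conn(j,b) via R2 from edge(j,i), blue(i,b)
round 1: derive conn(j,c) via R2 from edge(j,i), blue(i,c)
round 1: derive conn(j,e) via R2 from edge(j,i), blue(i,e)
round 2: derive conn(a,b) via R1 from conn(a,e), conn(e,b)
round 2: derive conn(a,d) via R1 from conn(a,e), conn(e,d)
round 2: derive conn(a,i) via R1 from conn(a,e), conn(e,i)
round 2: derive conn(a,j) via R1 from conn(a,e), conn(e,j)
round 2: derive conn(b,c) via R1 from conn(b,j), conn(j,c)
round 2: derive conn(b,e) via R1 from conn(b,a), conn(a,e)
round 2: derive conn(c,a) via R1 from conn(c,b), conn(b,a)
round 2: derive conn(e,c) via R1 from conn(e,j), conn(j,c)
round 2: derive conn(i,a) via R1 from conn(i,b), conn(b,a)
round 2: derive conn(i,c) via R1 from conn(i,j), conn(j,c)
round 2: derive conn(i,e) via R1 from conn(i,j), conn(j,e)
round 2: derive conn(j,a) via R1 from conn(j,b), conn(b,a)
round 2: derive conn(j,d) via R1 from conn(j,b), conn(b,d)
round 2: derive conn(j,j) via R1 from conn(j,b), conn(b,j)
round 2: derive reach(a) via R3 from conn(a,a), conn(a,a)
round 2: derive reach(b) via R3 from conn(b,a), conn(a,a)
round 2: derive reach(c) via R3 from conn(c,b), conn(b,a)
round 2: derive reach(e) via R3 from conn(e,a), conn(a,a)
round 2: derive reach(i) via R3 from conn(i,b), conn(b,a)
round 2: derive reach(j) via R3 from conn(j,b), conn(b,a)
round 3: derive conn(a,c) via R1 from conn(a,b), conn(b,c)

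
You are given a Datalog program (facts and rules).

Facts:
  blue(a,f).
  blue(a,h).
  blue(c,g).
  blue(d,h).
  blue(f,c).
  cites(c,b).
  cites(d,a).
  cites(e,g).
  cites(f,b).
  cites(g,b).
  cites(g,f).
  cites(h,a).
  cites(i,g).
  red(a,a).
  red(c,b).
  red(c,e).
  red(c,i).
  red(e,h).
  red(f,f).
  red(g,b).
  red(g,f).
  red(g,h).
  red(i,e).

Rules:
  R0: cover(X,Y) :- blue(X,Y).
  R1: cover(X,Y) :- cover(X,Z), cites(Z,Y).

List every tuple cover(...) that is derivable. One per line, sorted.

round 1: derive cover(a,f) via R0 from blue(a,f)
round 1: derive cover(a,h) via R0 from blue(a,h)
round 1: derive cover(c,g) via R0 from blue(c,g)
round 1: derive cover(d,h) via R0 from blue(d,h)
round 1: derive cover(f,c) via R0 from blue(f,c)
round 2: derive cover(a,a) via R1 from cover(a,h), cites(h,a)
round 2: derive cover(a,b) via R1 from cover(a,f), cites(f,b)
round 2: derive cover(c,b) via R1 from cover(c,g), cites(g,b)
round 2: derive cover(c,f) via R1 from cover(c,g), cites(g,f)
round 2: derive cover(d,a) via R1 from cover(d,h), cites(h,a)
round 2: derive cover(f,b) via R1 from cover(f,c), cites(c,b)

cover(a,a)
cover(a,b)
cover(a,f)
cover(a,h)
cover(c,b)
cover(c,f)
cover(c,g)
cover(d,a)
cover(d,h)
cover(f,b)
cover(f,c)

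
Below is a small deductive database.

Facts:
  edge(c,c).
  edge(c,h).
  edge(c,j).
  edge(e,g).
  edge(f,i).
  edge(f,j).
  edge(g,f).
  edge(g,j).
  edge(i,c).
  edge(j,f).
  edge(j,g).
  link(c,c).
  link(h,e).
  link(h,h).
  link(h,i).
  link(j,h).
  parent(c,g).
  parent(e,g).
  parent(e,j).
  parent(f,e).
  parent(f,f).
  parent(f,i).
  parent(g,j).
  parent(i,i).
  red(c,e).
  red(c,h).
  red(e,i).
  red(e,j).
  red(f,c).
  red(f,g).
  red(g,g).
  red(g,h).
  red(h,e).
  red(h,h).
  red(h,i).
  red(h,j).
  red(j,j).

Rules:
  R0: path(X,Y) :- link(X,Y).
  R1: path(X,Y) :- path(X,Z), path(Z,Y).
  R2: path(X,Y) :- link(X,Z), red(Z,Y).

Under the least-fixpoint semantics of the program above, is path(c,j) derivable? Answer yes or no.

yes

round 1: derive path(c,c) via R0 from link(c,c)
round 1: derive path(h,e) via R0 from link(h,e)
round 1: derive path(h,h) via R0 from link(h,h)
round 1: derive path(h,i) via R0 from link(h,i)
round 1: derive path(j,h) via R0 from link(j,h)
round 1: derive path(c,e) via R2 from link(c,c), red(c,e)
round 1: derive path(c,h) via R2 from link(c,c), red(c,h)
round 1: derive path(h,j) via R2 from link(h,e), red(e,j)
round 1: derive path(j,e) via R2 from link(j,h), red(h,e)
round 1: derive path(j,i) via R2 from link(j,h), red(h,i)
round 1: derive path(j,j) via R2 from link(j,h), red(h,j)
round 2: derive path(c,i) via R1 from path(c,h), path(h,i)
round 2: derive path(c,j) via R1 from path(c,h), path(h,j)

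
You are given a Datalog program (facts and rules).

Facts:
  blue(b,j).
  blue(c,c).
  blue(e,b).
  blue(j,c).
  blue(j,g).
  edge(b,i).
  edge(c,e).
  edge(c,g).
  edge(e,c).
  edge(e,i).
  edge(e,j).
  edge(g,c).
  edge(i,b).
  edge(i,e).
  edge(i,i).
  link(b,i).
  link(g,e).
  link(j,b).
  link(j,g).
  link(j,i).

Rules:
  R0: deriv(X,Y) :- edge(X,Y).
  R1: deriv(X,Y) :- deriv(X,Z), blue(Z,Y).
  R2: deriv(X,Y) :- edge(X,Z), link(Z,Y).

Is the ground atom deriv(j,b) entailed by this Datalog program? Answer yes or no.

round 1: derive deriv(b,i) via R0 from edge(b,i)
round 1: derive deriv(c,e) via R0 from edge(c,e)
round 1: derive deriv(c,g) via R0 from edge(c,g)
round 1: derive deriv(e,c) via R0 from edge(e,c)
round 1: derive deriv(e,i) via R0 from edge(e,i)
round 1: derive deriv(e,j) via R0 from edge(e,j)
round 1: derive deriv(g,c) via R0 from edge(g,c)
round 1: derive deriv(i,b) via R0 from edge(i,b)
round 1: derive deriv(i,e) via R0 from edge(i,e)
round 1: derive deriv(i,i) via R0 from edge(i,i)
round 1: derive deriv(e,b) via R2 from edge(e,j), link(j,b)
round 1: derive deriv(e,g) via R2 from edge(e,j), link(j,g)
round 2: derive deriv(c,b) via R1 from deriv(c,e), blue(e,b)
round 2: derive deriv(i,j) via R1 from deriv(i,b), blue(b,j)
round 3: derive deriv(c,j) via R1 from deriv(c,b), blue(b,j)
round 3: derive deriv(i,c) via R1 from deriv(i,j), blue(j,c)
round 3: derive deriv(i,g) via R1 from deriv(i,j), blue(j,g)
round 4: derive deriv(c,c) via R1 from deriv(c,j), blue(j,c)

no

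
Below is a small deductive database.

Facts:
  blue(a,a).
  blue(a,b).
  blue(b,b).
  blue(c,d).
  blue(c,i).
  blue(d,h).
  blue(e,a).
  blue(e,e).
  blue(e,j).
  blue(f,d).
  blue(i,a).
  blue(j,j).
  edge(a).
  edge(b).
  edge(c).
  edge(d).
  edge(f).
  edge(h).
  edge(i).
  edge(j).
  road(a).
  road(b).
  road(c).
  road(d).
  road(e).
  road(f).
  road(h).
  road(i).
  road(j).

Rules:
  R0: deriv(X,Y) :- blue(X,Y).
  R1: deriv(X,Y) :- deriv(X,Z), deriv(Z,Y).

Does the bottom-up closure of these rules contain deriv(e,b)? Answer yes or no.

yes

round 1: derive deriv(a,a) via R0 from blue(a,a)
round 1: derive deriv(a,b) via R0 from blue(a,b)
round 1: derive deriv(b,b) via R0 from blue(b,b)
round 1: derive deriv(c,d) via R0 from blue(c,d)
round 1: derive deriv(c,i) via R0 from blue(c,i)
round 1: derive deriv(d,h) via R0 from blue(d,h)
round 1: derive deriv(e,a) via R0 from blue(e,a)
round 1: derive deriv(e,e) via R0 from blue(e,e)
round 1: derive deriv(e,j) via R0 from blue(e,j)
round 1: derive deriv(f,d) via R0 from blue(f,d)
round 1: derive deriv(i,a) via R0 from blue(i,a)
round 1: derive deriv(j,j) via R0 from blue(j,j)
round 2: derive deriv(c,a) via R1 from deriv(c,i), deriv(i,a)
round 2: derive deriv(c,h) via R1 from deriv(c,d), deriv(d,h)
round 2: derive deriv(e,b) via R1 from deriv(e,a), deriv(a,b)
round 2: derive deriv(f,h) via R1 from deriv(f,d), deriv(d,h)
round 2: derive deriv(i,b) via R1 from deriv(i,a), deriv(a,b)
round 3: derive deriv(c,b) via R1 from deriv(c,a), deriv(a,b)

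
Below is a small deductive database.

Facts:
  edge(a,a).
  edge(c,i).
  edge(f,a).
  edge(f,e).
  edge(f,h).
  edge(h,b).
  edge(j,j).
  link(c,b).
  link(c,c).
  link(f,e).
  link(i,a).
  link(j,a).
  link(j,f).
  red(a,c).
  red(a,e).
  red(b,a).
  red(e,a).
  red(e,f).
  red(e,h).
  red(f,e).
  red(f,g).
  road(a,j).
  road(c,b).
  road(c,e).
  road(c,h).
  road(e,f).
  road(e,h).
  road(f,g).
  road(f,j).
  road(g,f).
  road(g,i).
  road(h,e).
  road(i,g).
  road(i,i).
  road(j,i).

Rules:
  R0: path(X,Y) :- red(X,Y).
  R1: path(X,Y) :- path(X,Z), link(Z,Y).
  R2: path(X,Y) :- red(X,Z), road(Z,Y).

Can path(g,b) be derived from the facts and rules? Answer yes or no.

round 1: derive path(a,c) via R0 from red(a,c)
round 1: derive path(a,e) via R0 from red(a,e)
round 1: derive path(b,a) via R0 from red(b,a)
round 1: derive path(e,a) via R0 from red(e,a)
round 1: derive path(e,f) via R0 from red(e,f)
round 1: derive path(e,h) via R0 from red(e,h)
round 1: derive path(f,e) via R0 from red(f,e)
round 1: derive path(f,g) via R0 from red(f,g)
round 1: derive path(a,b) via R2 from red(a,c), road(c,b)
round 1: derive path(a,f) via R2 from red(a,e), road(e,f)
round 1: derive path(a,h) via R2 from red(a,c), road(c,h)
round 1: derive path(b,j) via R2 from red(b,a), road(a,j)
round 1: derive path(e,e) via R2 from red(e,h), road(h,e)
round 1: derive path(e,g) via R2 from red(e,f), road(f,g)
round 1: derive path(e,j) via R2 from red(e,a), road(a,j)
round 1: derive path(f,f) via R2 from red(f,e), road(e,f)
round 1: derive path(f,h) via R2 from red(f,e), road(e,h)
round 1: derive path(f,i) via R2 from red(f,g), road(g,i)
round 2: derive path(b,f) via R1 from path(b,j), link(j,f)
round 2: derive path(f,a) via R1 from path(f,i), link(i,a)
round 3: derive path(b,e) via R1 from path(b,f), link(f,e)

no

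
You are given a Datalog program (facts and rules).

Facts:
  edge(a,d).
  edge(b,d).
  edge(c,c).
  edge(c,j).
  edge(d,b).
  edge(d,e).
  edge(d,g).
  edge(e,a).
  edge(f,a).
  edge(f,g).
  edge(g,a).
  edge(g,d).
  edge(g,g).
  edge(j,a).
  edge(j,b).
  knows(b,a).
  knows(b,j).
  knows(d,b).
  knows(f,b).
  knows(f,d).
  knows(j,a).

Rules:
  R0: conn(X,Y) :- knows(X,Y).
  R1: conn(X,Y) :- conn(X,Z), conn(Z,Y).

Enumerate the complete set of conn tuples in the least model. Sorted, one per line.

conn(b,a)
conn(b,j)
conn(d,a)
conn(d,b)
conn(d,j)
conn(f,a)
conn(f,b)
conn(f,d)
conn(f,j)
conn(j,a)

round 1: derive conn(b,a) via R0 from knows(b,a)
round 1: derive conn(b,j) via R0 from knows(b,j)
round 1: derive conn(d,b) via R0 from knows(d,b)
round 1: derive conn(f,b) via R0 from knows(f,b)
round 1: derive conn(f,d) via R0 from knows(f,d)
round 1: derive conn(j,a) via R0 from knows(j,a)
round 2: derive conn(d,a) via R1 from conn(d,b), conn(b,a)
round 2: derive conn(d,j) via R1 from conn(d,b), conn(b,j)
round 2: derive conn(f,a) via R1 from conn(f,b), conn(b,a)
round 2: derive conn(f,j) via R1 from conn(f,b), conn(b,j)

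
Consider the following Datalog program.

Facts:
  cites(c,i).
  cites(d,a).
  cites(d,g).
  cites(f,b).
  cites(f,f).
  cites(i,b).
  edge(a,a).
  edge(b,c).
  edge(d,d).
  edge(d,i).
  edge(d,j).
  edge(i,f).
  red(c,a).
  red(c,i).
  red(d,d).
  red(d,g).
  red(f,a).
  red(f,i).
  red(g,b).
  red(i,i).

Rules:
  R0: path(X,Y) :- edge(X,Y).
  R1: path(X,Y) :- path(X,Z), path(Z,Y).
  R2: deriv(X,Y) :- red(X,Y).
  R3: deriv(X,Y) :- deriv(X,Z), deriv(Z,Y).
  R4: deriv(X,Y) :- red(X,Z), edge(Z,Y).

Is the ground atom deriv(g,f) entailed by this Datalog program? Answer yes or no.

round 1: derive deriv(c,a) via R2 from red(c,a)
round 1: derive deriv(c,i) via R2 from red(c,i)
round 1: derive deriv(d,d) via R2 from red(d,d)
round 1: derive deriv(d,g) via R2 from red(d,g)
round 1: derive deriv(f,a) via R2 from red(f,a)
round 1: derive deriv(f,i) via R2 from red(f,i)
round 1: derive deriv(g,b) via R2 from red(g,b)
round 1: derive deriv(i,i) via R2 from red(i,i)
round 1: derive deriv(c,f) via R4 from red(c,i), edge(i,f)
round 1: derive deriv(d,i) via R4 from red(d,d), edge(d,i)
round 1: derive deriv(d,j) via R4 from red(d,d), edge(d,j)
round 1: derive deriv(f,f) via R4 from red(f,i), edge(i,f)
round 1: derive deriv(g,c) via R4 from red(g,b), edge(b,c)
round 1: derive deriv(i,f) via R4 from red(i,i), edge(i,f)
round 2: derive deriv(d,b) via R3 from deriv(d,g), deriv(g,b)
round 2: derive deriv(d,c) via R3 from deriv(d,g), deriv(g,c)
round 2: derive deriv(d,f) via R3 from deriv(d,i), deriv(i,f)
round 2: derive deriv(g,a) via R3 from deriv(g,c), deriv(c,a)
round 2: derive deriv(g,f) via R3 from deriv(g,c), deriv(c,f)
round 2: derive deriv(g,i) via R3 from deriv(g,c), deriv(c,i)
round 2: derive deriv(i,a) via R3 from deriv(i,f), deriv(f,a)
round 3: derive deriv(d,a) via R3 from deriv(d,c), deriv(c,a)

yes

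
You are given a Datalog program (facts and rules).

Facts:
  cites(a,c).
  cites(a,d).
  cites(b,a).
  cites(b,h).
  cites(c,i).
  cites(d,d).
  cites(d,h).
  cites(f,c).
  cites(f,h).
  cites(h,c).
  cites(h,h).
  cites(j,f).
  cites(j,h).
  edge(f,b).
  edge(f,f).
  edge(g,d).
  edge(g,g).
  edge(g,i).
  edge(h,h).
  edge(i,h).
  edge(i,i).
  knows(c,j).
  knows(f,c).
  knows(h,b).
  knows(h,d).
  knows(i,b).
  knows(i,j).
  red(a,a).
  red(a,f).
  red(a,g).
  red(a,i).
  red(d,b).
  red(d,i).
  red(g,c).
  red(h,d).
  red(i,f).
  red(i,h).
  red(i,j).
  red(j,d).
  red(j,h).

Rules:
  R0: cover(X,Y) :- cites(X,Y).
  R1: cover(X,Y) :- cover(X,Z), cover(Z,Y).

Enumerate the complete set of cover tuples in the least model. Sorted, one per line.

round 1: derive cover(a,c) via R0 from cites(a,c)
round 1: derive cover(a,d) via R0 from cites(a,d)
round 1: derive cover(b,a) via R0 from cites(b,a)
round 1: derive cover(b,h) via R0 from cites(b,h)
round 1: derive cover(c,i) via R0 from cites(c,i)
round 1: derive cover(d,d) via R0 from cites(d,d)
round 1: derive cover(d,h) via R0 from cites(d,h)
round 1: derive cover(f,c) via R0 from cites(f,c)
round 1: derive cover(f,h) via R0 from cites(f,h)
round 1: derive cover(h,c) via R0 from cites(h,c)
round 1: derive cover(h,h) via R0 from cites(h,h)
round 1: derive cover(j,f) via R0 from cites(j,f)
round 1: derive cover(j,h) via R0 from cites(j,h)
round 2: derive cover(a,h) via R1 from cover(a,d), cover(d,h)
round 2: derive cover(a,i) via R1 from cover(a,c), cover(c,i)
round 2: derive cover(b,c) via R1 from cover(b,a), cover(a,c)
round 2: derive cover(b,d) via R1 from cover(b,a), cover(a,d)
round 2: derive cover(d,c) via R1 from cover(d,h), cover(h,c)
round 2: derive cover(f,i) via R1 from cover(f,c), cover(c,i)
round 2: derive cover(h,i) via R1 from cover(h,c), cover(c,i)
round 2: derive cover(j,c) via R1 from cover(j,f), cover(f,c)
round 3: derive cover(b,i) via R1 from cover(b,a), cover(a,i)
round 3: derive cover(d,i) via R1 from cover(d,c), cover(c,i)
round 3: derive cover(j,i) via R1 from cover(j,c), cover(c,i)

cover(a,c)
cover(a,d)
cover(a,h)
cover(a,i)
cover(b,a)
cover(b,c)
cover(b,d)
cover(b,h)
cover(b,i)
cover(c,i)
cover(d,c)
cover(d,d)
cover(d,h)
cover(d,i)
cover(f,c)
cover(f,h)
cover(f,i)
cover(h,c)
cover(h,h)
cover(h,i)
cover(j,c)
cover(j,f)
cover(j,h)
cover(j,i)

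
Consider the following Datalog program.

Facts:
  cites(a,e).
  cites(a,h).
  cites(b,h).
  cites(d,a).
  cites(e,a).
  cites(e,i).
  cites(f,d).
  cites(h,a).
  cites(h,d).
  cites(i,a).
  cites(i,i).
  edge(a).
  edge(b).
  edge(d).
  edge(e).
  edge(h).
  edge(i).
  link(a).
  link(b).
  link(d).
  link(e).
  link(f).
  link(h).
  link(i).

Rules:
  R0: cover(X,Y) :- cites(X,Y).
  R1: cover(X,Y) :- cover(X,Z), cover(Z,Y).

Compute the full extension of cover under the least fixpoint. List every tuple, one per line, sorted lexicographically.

cover(a,a)
cover(a,d)
cover(a,e)
cover(a,h)
cover(a,i)
cover(b,a)
cover(b,d)
cover(b,e)
cover(b,h)
cover(b,i)
cover(d,a)
cover(d,d)
cover(d,e)
cover(d,h)
cover(d,i)
cover(e,a)
cover(e,d)
cover(e,e)
cover(e,h)
cover(e,i)
cover(f,a)
cover(f,d)
cover(f,e)
cover(f,h)
cover(f,i)
cover(h,a)
cover(h,d)
cover(h,e)
cover(h,h)
cover(h,i)
cover(i,a)
cover(i,d)
cover(i,e)
cover(i,h)
cover(i,i)

round 1: derive cover(a,e) via R0 from cites(a,e)
round 1: derive cover(a,h) via R0 from cites(a,h)
round 1: derive cover(b,h) via R0 from cites(b,h)
round 1: derive cover(d,a) via R0 from cites(d,a)
round 1: derive cover(e,a) via R0 from cites(e,a)
round 1: derive cover(e,i) via R0 from cites(e,i)
round 1: derive cover(f,d) via R0 from cites(f,d)
round 1: derive cover(h,a) via R0 from cites(h,a)
round 1: derive cover(h,d) via R0 from cites(h,d)
round 1: derive cover(i,a) via R0 from cites(i,a)
round 1: derive cover(i,i) via R0 from cites(i,i)
round 2: derive cover(a,a) via R1 from cover(a,e), cover(e,a)
round 2: derive cover(a,d) via R1 from cover(a,h), cover(h,d)
round 2: derive cover(a,i) via R1 from cover(a,e), cover(e,i)
round 2: derive cover(b,a) via R1 from cover(b,h), cover(h,a)
round 2: derive cover(b,d) via R1 from cover(b,h), cover(h,d)
round 2: derive cover(d,e) via R1 from cover(d,a), cover(a,e)
round 2: derive cover(d,h) via R1 from cover(d,a), cover(a,h)
round 2: derive cover(e,e) via R1 from cover(e,a), cover(a,e)
round 2: derive cover(e,h) via R1 from cover(e,a), cover(a,h)
round 2: derive cover(f,a) via R1 from cover(f,d), cover(d,a)
round 2: derive cover(h,e) via R1 from cover(h,a), cover(a,e)
round 2: derive cover(h,h) via R1 from cover(h,a), cover(a,h)
round 2: derive cover(i,e) via R1 from cover(i,a), cover(a,e)
round 2: derive cover(i,h) via R1 from cover(i,a), cover(a,h)
round 3: derive cover(b,e) via R1 from cover(b,a), cover(a,e)
round 3: derive cover(b,i) via R1 from cover(b,a), cover(a,i)
round 3: derive cover(d,d) via R1 from cover(d,a), cover(a,d)
round 3: derive cover(d,i) via R1 from cover(d,a), cover(a,i)
round 3: derive cover(e,d) via R1 from cover(e,a), cover(a,d)
round 3: derive cover(f,e) via R1 from cover(f,a), cover(a,e)
round 3: derive cover(f,h) via R1 from cover(f,a), cover(a,h)
round 3: derive cover(f,i) via R1 from cover(f,a), cover(a,i)
round 3: derive cover(h,i) via R1 from cover(h,a), cover(a,i)
round 3: derive cover(i,d) via R1 from cover(i,a), cover(a,d)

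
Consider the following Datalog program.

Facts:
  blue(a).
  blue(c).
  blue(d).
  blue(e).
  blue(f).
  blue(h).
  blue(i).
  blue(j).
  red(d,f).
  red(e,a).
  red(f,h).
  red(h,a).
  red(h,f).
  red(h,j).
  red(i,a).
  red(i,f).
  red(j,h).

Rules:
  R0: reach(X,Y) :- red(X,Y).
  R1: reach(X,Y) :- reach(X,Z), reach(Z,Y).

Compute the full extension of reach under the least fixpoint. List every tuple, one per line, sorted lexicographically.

round 1: derive reach(d,f) via R0 from red(d,f)
round 1: derive reach(e,a) via R0 from red(e,a)
round 1: derive reach(f,h) via R0 from red(f,h)
round 1: derive reach(h,a) via R0 from red(h,a)
round 1: derive reach(h,f) via R0 from red(h,f)
round 1: derive reach(h,j) via R0 from red(h,j)
round 1: derive reach(i,a) via R0 from red(i,a)
round 1: derive reach(i,f) via R0 from red(i,f)
round 1: derive reach(j,h) via R0 from red(j,h)
round 2: derive reach(d,h) via R1 from reach(d,f), reach(f,h)
round 2: derive reach(f,a) via R1 from reach(f,h), reach(h,a)
round 2: derive reach(f,f) via R1 from reach(f,h), reach(h,f)
round 2: derive reach(f,j) via R1 from reach(f,h), reach(h,j)
round 2: derive reach(h,h) via R1 from reach(h,f), reach(f,h)
round 2: derive reach(i,h) via R1 from reach(i,f), reach(f,h)
round 2: derive reach(j,a) via R1 from reach(j,h), reach(h,a)
round 2: derive reach(j,f) via R1 from reach(j,h), reach(h,f)
round 2: derive reach(j,j) via R1 from reach(j,h), reach(h,j)
round 3: derive reach(d,a) via R1 from reach(d,f), reach(f,a)
round 3: derive reach(d,j) via R1 from reach(d,f), reach(f,j)
round 3: derive reach(i,j) via R1 from reach(i,f), reach(f,j)

reach(d,a)
reach(d,f)
reach(d,h)
reach(d,j)
reach(e,a)
reach(f,a)
reach(f,f)
reach(f,h)
reach(f,j)
reach(h,a)
reach(h,f)
reach(h,h)
reach(h,j)
reach(i,a)
reach(i,f)
reach(i,h)
reach(i,j)
reach(j,a)
reach(j,f)
reach(j,h)
reach(j,j)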